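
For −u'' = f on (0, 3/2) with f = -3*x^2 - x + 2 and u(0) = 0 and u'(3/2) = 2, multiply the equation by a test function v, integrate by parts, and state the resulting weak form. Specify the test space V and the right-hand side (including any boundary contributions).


V = {v ∈ H^1(0, 3/2) : v(0) = 0} (test functions vanish at x = 0 where u is specified); weak form: ∫_0^3/2 u'v' dx = ∫_0^3/2 (-3*x^2 - x + 2) v dx + 2·v(3/2) for all v ∈ V.

Multiply both sides by a test function v and integrate from 0 to 3/2:
  ∫_0^3/2 −u''(x) v(x) dx = ∫_0^3/2 f(x) v(x) dx.
Integrate the LHS by parts once:
  ∫_0^3/2 −u'' v dx = −[u'(x) v(x)]_0^3/2 + ∫_0^3/2 u'(x) v'(x) dx.
Thus ∫_0^3/2 u'(x) v'(x) dx = ∫_0^3/2 f(x) v(x) dx + [u'(x) v(x)]_0^3/2.
Choose V so that boundary terms are either known or forced to vanish.
Mixed BC: u(0) = 0 (Dirichlet) and u'(3/2) = 2 (Neumann). Define V = {v ∈ H^1(0, 3/2) : v(0) = 0}. Then [u' v]_0^3/2 = u'(3/2)·v(3/2) − u'(0)·0 = 2·v(3/2).
Weak formulation: find u (satisfying any essential BC) such that ∫_0^3/2 u'(x) v'(x) dx = ∫_0^3/2 f v dx + 2·v(3/2) for all v ∈ V (Dirichlet at 0 absorbed into V; Neumann datum at x = 3/2 contributes the boundary term).
Substituting f(x) = -3*x^2 - x + 2, the right-hand side is ∫_0^3/2 (-3*x^2 - x + 2) v dx + 2·v(3/2).


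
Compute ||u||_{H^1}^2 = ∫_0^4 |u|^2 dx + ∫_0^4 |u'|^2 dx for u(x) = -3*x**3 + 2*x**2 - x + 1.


||u||_{H^1}^2 = 945768/35

The H^1 norm (squared) on an interval (0, L) is
  ||u||_{H^1}^2 = ∫_0^L u(x)^2 dx + ∫_0^L u'(x)^2 dx.
Compute u'(x) = -9*x**2 + 4*x - 1.
Then u(x)^2 = 9*x**6 - 12*x**5 + 10*x**4 - 10*x**3 + 5*x**2 - 2*x + 1 and u'(x)^2 = 81*x**4 - 72*x**3 + 34*x**2 - 8*x + 1.
Integrate each monomial from 0 to 4 using ∫_0^4 c·x^n dx = c·4^(n+1)/(n+1):
  ∫_0^4 u(x)^2 dx = ∫_0^4 (9*x^6 - 12*x^5 + 10*x^4 - 10*x^3 + 5*x^2 - 2*x + 1) dx. Term by term:
    ∫_0^4 9*x^6 dx = 147456/7;  ∫_0^4 -12*x^5 dx = -8192;  ∫_0^4 10*x^4 dx = 2048;
    ∫_0^4 -10*x^3 dx = -640;  ∫_0^4 5*x^2 dx = 320/3;  ∫_0^4 -2*x dx = -16;
    ∫_0^4 1 dx = 4.
  Sum: 147456/7 − 8192 + 2048 − 640 + 320/3 − 16 + 4 = 301892/21.
  ∫_0^4 u'(x)^2 dx = ∫_0^4 (81*x^4 - 72*x^3 + 34*x^2 - 8*x + 1) dx. Term by term:
    ∫_0^4 81*x^4 dx = 82944/5;  ∫_0^4 -72*x^3 dx = -4608;  ∫_0^4 34*x^2 dx = 2176/3;
    ∫_0^4 -8*x dx = -64;  ∫_0^4 1 dx = 4.
  Sum: 82944/5 − 4608 + 2176/3 − 64 + 4 = 189692/15.
Adding: ||u||_{H^1}^2 = 301892/21 + 189692/15 = 945768/35.


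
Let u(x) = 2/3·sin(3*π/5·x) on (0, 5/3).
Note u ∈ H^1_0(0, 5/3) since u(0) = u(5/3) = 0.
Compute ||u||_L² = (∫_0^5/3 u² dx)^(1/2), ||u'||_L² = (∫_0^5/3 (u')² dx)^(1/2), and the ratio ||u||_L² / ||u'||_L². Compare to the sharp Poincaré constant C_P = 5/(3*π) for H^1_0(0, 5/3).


||u||_L² / ||u'||_L² = 5/(3*π) = C_P.

u(x) = 2/3·sin(3*π/5·x), so u'(x) = 2*π*cos(3*π*x/5)/5.
Writing u(x) = A·sin(kπx/L) with A = 2/3 and k = 1, use ∫_0^L sin²(kπx/L) dx = L/2 and ∫_0^L cos²(kπx/L) dx = L/2.
u² = 4/9·sin²(3*π/5·x) and (u')² = 4*π^2/25·cos²(3*π/5·x), and each of sin², cos² integrates to L/2 = 5/6 over (0, 5/3).
∫_0^5/3 u² dx = 10/27, so ||u||_L² = sqrt(30)/9.
∫_0^5/3 (u')² dx = 2*π^2/15, so ||u'||_L² = sqrt(30)*π/15.
Ratio ||u||_L² / ||u'||_L² = 5/(3*π).
Sharp Poincaré constant on H^1_0(0, 5/3) is C_P = L/π = 5/(3*π), achieved by sin(3*π/5·x).
This is the k = 1 eigenfunction (up to amplitude), so the ratio equals the sharp Poincaré constant exactly.


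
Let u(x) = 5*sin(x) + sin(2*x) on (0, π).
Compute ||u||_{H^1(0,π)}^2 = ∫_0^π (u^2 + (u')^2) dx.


||u||_{H^1(0,π)}^2 = 55*π/2

u'(x) = 5*cos(x) + 2*cos(2*x).
Expand u² and (u')² and integrate term by term on (0, π), using: for integers n ≥ 1, ∫_0^π sin²(nx) dx = ∫_0^π cos²(nx) dx = π/2; for n ≠ n', ∫_0^π sin(nx)sin(n'x) dx = ∫_0^π cos(nx)cos(n'x) dx = 0; and by product-to-sum, ∫_0^π sin(nx)cos(n'x) dx = ½∫_0^π [sin((n+n')x) + sin((n−n')x)] dx, which is 0 when n+n' is even and 2n/(n²−n'²) when n+n' is odd (it need not vanish on (0, π)).
  u² squared terms: (5)²·∫sin(x)² dx = 25·π/2 = 25*π/2;  (1)²·∫sin(2x)² dx = 1·π/2 = π/2.
  u² cross terms: 2·(5)·(1)·∫sin(x)·sin(2x) dx = 10·(0) = 0.
  So ∫_0^π u² dx = 25*π/2 + π/2 + 0 = 13*π.
  (u')² squared terms: (2)²·∫cos(2x)² dx = 4·π/2 = 2*π;  (5)²·∫cos(x)² dx = 25·π/2 = 25*π/2.
  (u')² cross terms: 2·(2)·(5)·∫cos(2x)·cos(x) dx = 20·(0) = 0.
  So ∫_0^π (u')² dx = 2*π + 25*π/2 + 0 = 29*π/2.
||u||_{H^1}^2 = (13*π) + (29*π/2) = 55*π/2.


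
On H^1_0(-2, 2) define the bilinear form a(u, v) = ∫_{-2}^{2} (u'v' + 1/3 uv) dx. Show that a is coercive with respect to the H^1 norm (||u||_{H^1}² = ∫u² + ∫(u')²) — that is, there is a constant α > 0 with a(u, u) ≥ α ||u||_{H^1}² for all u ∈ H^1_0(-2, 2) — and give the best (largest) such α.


α = (16/3 + π^2)/(π^2 + 16)

Coercivity of a(·,·) on H^1_0(-2, 2) means a(u, u) ≥ α ||u||_{H^1}² for every u ∈ H^1_0.
The interval has length L = 4, and Poincaré/coercivity depend only on L. Here a(u, u) = ∫(u')² + (1/3)·∫u².
Here 0 < c = 1/3 < 1. The condition a(u,u) ≥ α||u||_{H^1}² reads (1−α)∫(u')² ≥ (α−c)∫u². Any admissible α is ≤ 1 (rapidly oscillating u have ∫u²/∫(u')² → 0), and α = 1 would force 0 ≥ (1−c)∫u², impossible since c < 1; so 1−α > 0. By the sharp Poincaré inequality on H^1_0 of an interval of length L, ∫(u')² ≥ (π/L)²∫u² with equality for the first sine mode sin(π(x−x₀)/L) (x₀ the left endpoint), so the inequality holds for all u iff (1−α)(π/L)² ≥ α − c, i.e. α ≤ ((π/L)² + c)/((π/L)² + 1) = (1 + c(L/π)²)/(1 + (L/π)²). With (π/L)² = π^2/16 and c = 1/3, the largest admissible constant is α = ((π/L)² + c)/((π/L)² + 1).
Simplifying, α = (16/3 + π^2)/(π^2 + 16).


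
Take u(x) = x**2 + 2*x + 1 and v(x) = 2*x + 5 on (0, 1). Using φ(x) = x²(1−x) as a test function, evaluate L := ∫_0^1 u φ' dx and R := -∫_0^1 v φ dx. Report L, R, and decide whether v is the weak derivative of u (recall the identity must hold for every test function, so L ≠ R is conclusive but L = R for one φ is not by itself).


LHS = -4/15, RHS = -31/60. No, v is not the weak derivative of u.

u(x) = x**2 + 2*x + 1, classical derivative u'(x) = 2*x + 2.
φ(x) = x²(1−x), so φ'(x) = x*(2 - 3*x).
Note φ(0) = φ(1) = 0, so the boundary term u·φ vanishes.
LHS = ∫_0^1 u(x) φ'(x) dx = ∫_0^1 (-3*x^4 - 4*x^3 + x^2 + 2*x) dx. Term by term:
  ∫_0^1 -3*x^4 dx = -3/5;  ∫_0^1 -4*x^3 dx = -1;  ∫_0^1 x^2 dx = 1/3;
  ∫_0^1 2*x dx = 1.
Sum: -3/5 − 1 + 1/3 + 1 = -4/15.
So LHS = -4/15.
∫_0^1 v(x) φ(x) dx = ∫_0^1 (-2*x^4 - 3*x^3 + 5*x^2) dx. Term by term:
  ∫_0^1 -2*x^4 dx = -2/5;  ∫_0^1 -3*x^3 dx = -3/4;  ∫_0^1 5*x^2 dx = 5/3.
Sum: -2/5 − 3/4 + 5/3 = 31/60.
So RHS = -∫_0^1 v(x) φ(x) dx = -31/60.
LHS − RHS = 1/4 ≠ 0, so the identity fails.
(For a valid weak derivative the identity must hold for EVERY test function, in particular this one. The failure shows v is NOT the weak derivative of u.)
Correct weak derivative would be u'(x) = 2*x + 2.


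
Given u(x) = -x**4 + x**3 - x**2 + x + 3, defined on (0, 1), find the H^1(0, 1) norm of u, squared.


||u||_{H^1}^2 = 13829/1260

The H^1 norm (squared) on an interval (0, L) is
  ||u||_{H^1}^2 = ∫_0^L u(x)^2 dx + ∫_0^L u'(x)^2 dx.
Compute u'(x) = -4*x**3 + 3*x**2 - 2*x + 1.
Then u(x)^2 = x**8 - 2*x**7 + 3*x**6 - 4*x**5 - 3*x**4 + 4*x**3 - 5*x**2 + 6*x + 9 and u'(x)^2 = 16*x**6 - 24*x**5 + 25*x**4 - 20*x**3 + 10*x**2 - 4*x + 1.
Integrate each monomial from 0 to 1 using ∫_0^1 c·x^n dx = c·1^(n+1)/(n+1):
  ∫_0^1 u(x)^2 dx = ∫_0^1 (x^8 - 2*x^7 + 3*x^6 - 4*x^5 - 3*x^4 + 4*x^3 - 5*x^2 + 6*x + 9) dx. Term by term:
    ∫_0^1 x^8 dx = 1/9;  ∫_0^1 -2*x^7 dx = -1/4;  ∫_0^1 3*x^6 dx = 3/7;
    ∫_0^1 -4*x^5 dx = -2/3;  ∫_0^1 -3*x^4 dx = -3/5;  ∫_0^1 4*x^3 dx = 1;
    ∫_0^1 -5*x^2 dx = -5/3;  ∫_0^1 6*x dx = 3;  ∫_0^1 9 dx = 9.
  Sum: 1/9 − 1/4 + 3/7 − 2/3 − 3/5 + 1 − 5/3 + 3 + 9 = 13049/1260.
  ∫_0^1 u'(x)^2 dx = ∫_0^1 (16*x^6 - 24*x^5 + 25*x^4 - 20*x^3 + 10*x^2 - 4*x + 1) dx. Term by term:
    ∫_0^1 16*x^6 dx = 16/7;  ∫_0^1 -24*x^5 dx = -4;  ∫_0^1 25*x^4 dx = 5;
    ∫_0^1 -20*x^3 dx = -5;  ∫_0^1 10*x^2 dx = 10/3;  ∫_0^1 -4*x dx = -2;
    ∫_0^1 1 dx = 1.
  Sum: 16/7 − 4 + 5 − 5 + 10/3 − 2 + 1 = 13/21.
Adding: ||u||_{H^1}^2 = 13049/1260 + 13/21 = 13829/1260.


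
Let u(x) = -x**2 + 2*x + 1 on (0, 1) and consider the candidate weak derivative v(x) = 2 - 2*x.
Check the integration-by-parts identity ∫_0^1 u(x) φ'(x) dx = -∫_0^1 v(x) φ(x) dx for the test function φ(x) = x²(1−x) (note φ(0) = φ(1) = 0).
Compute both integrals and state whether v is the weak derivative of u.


LHS = -1/15, RHS = -1/15. Yes, v = u' weakly.

u(x) = -x**2 + 2*x + 1, classical derivative u'(x) = 2 - 2*x.
φ(x) = x²(1−x), so φ'(x) = x*(2 - 3*x).
Note φ(0) = φ(1) = 0, so the boundary term u·φ vanishes.
LHS = ∫_0^1 u(x) φ'(x) dx = ∫_0^1 (3*x^4 - 8*x^3 + x^2 + 2*x) dx. Term by term:
  ∫_0^1 3*x^4 dx = 3/5;  ∫_0^1 -8*x^3 dx = -2;  ∫_0^1 x^2 dx = 1/3;
  ∫_0^1 2*x dx = 1.
Sum: 3/5 − 2 + 1/3 + 1 = -1/15.
So LHS = -1/15.
∫_0^1 v(x) φ(x) dx = ∫_0^1 (2*x^4 - 4*x^3 + 2*x^2) dx. Term by term:
  ∫_0^1 2*x^4 dx = 2/5;  ∫_0^1 -4*x^3 dx = -1;  ∫_0^1 2*x^2 dx = 2/3.
Sum: 2/5 − 1 + 2/3 = 1/15.
So RHS = -∫_0^1 v(x) φ(x) dx = -1/15.
LHS = RHS, so the identity holds for this test φ.
Moreover u is smooth here and v(x) = u'(x) = 2 - 2*x pointwise, so the identity holds for every test function. Hence v is the weak derivative of u.


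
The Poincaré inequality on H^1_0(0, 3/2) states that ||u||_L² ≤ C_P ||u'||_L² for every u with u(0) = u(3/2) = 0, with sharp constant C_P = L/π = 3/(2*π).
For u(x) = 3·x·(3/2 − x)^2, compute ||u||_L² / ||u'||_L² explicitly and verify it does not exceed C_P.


||u||_L² / ||u'||_L² = 3*sqrt(14)/28 < C_P = 3/(2*π).

u(x) = 3·x·(3/2 − x)^2, so u'(x) = 9*x^2 - 18*x + 27/4.
u(x) = 3·x·(3/2 − x)^2 vanishes at x = 0 and x = 3/2, so u ∈ H^1_0(0, 3/2). Differentiate via the product rule and integrate the resulting polynomials term by term.
  ∫_0^3/2 u² dx = ∫_0^3/2 (9*x^6 - 54*x^5 + 243*x^4/2 - 243*x^3/2 + 729*x^2/16) dx. Term by term:
    ∫_0^3/2 9*x^6 dx = 19683/896;  ∫_0^3/2 -54*x^5 dx = -6561/64;  ∫_0^3/2 243*x^4/2 dx = 59049/320;
    ∫_0^3/2 -243*x^3/2 dx = -19683/128;  ∫_0^3/2 729*x^2/16 dx = 6561/128.
  Sum: 19683/896 − 6561/64 + 59049/320 − 19683/128 + 6561/128 = 6561/4480.
  ∫_0^3/2 (u')² dx = ∫_0^3/2 (81*x^4 - 324*x^3 + 891*x^2/2 - 243*x + 729/16) dx. Term by term:
    ∫_0^3/2 81*x^4 dx = 19683/160;  ∫_0^3/2 -324*x^3 dx = -6561/16;  ∫_0^3/2 891*x^2/2 dx = 8019/16;
    ∫_0^3/2 -243*x dx = -2187/8;  ∫_0^3/2 729/16 dx = 2187/32.
  Sum: 19683/160 − 6561/16 + 8019/16 − 2187/8 + 2187/32 = 729/80.
∫_0^3/2 u² dx = 6561/4480, so ||u||_L² = 81*sqrt(70)/560.
∫_0^3/2 (u')² dx = 729/80, so ||u'||_L² = 27*sqrt(5)/20.
Ratio ||u||_L² / ||u'||_L² = 3*sqrt(14)/28.
Sharp Poincaré constant on H^1_0(0, 3/2) is C_P = L/π = 3/(2*π), achieved by sin(2*π/3·x).
A polynomial bump cannot attain the sharp Poincaré constant (only the first sine eigenfunction does), so the ratio is strictly less than C_P, consistent with ||u||_L² ≤ C_P ||u'||_L².


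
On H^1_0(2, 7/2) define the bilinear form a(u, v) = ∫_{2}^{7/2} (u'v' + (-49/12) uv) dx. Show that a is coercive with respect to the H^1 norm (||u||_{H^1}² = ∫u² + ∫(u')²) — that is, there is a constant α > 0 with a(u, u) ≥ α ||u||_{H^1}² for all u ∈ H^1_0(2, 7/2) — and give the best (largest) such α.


α = (-147 + 16*π^2)/(4*(9 + 4*π^2))

Coercivity of a(·,·) on H^1_0(2, 7/2) means a(u, u) ≥ α ||u||_{H^1}² for every u ∈ H^1_0.
The interval has length L = 3/2, and Poincaré/coercivity depend only on L. Here a(u, u) = ∫(u')² + (-49/12)·∫u².
Here c = -49/12 < 0 with |c| < (π/L)² = 4*π^2/9, so coercivity still holds. The condition a(u,u) ≥ α||u||_{H^1}² reads (1−α)∫(u')² ≥ (α−c)∫u². Any admissible α is ≤ 1 (rapidly oscillating u have ∫u²/∫(u')² → 0), and α = 1 would force 0 ≥ (1−c)∫u², impossible since c < 1; so 1−α > 0. By the sharp Poincaré inequality on H^1_0 of an interval of length L, ∫(u')² ≥ (π/L)²∫u² with equality for the first sine mode sin(π(x−x₀)/L) (x₀ the left endpoint), so the inequality holds for all u iff (1−α)(π/L)² ≥ α − c, i.e. α ≤ ((π/L)² + c)/((π/L)² + 1) = (1 + c(L/π)²)/(1 + (L/π)²). (Direct route, valid since c ≤ 0: Poincaré gives c∫u² ≥ c(L/π)²∫(u')², so a(u,u) ≥ (1 + c(L/π)²)∫(u')², while ||u||_{H^1}² ≤ (1 + (L/π)²)∫(u')²; dividing yields the same α.) With (π/L)² = 4*π^2/9 and c = -49/12, the largest admissible constant is α = ((π/L)² + c)/((π/L)² + 1).
Simplifying, α = (-147 + 16*π^2)/(4*(9 + 4*π^2)).


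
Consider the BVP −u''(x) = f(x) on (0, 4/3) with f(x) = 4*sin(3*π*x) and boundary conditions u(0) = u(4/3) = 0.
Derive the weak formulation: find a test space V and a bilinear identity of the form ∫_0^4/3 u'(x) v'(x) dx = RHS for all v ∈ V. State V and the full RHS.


V = H^1_0(0, 4/3) (so v(0) = v(4/3) = 0); weak form: ∫_0^4/3 u'v' dx = ∫_0^4/3 (4*sin(3*π*x)) v dx for all v ∈ V.

Multiply both sides by a test function v and integrate from 0 to 4/3:
  ∫_0^4/3 −u''(x) v(x) dx = ∫_0^4/3 f(x) v(x) dx.
Integrate the LHS by parts once:
  ∫_0^4/3 −u'' v dx = −[u'(x) v(x)]_0^4/3 + ∫_0^4/3 u'(x) v'(x) dx.
Thus ∫_0^4/3 u'(x) v'(x) dx = ∫_0^4/3 f(x) v(x) dx + [u'(x) v(x)]_0^4/3.
Choose V so that boundary terms are either known or forced to vanish.
u is Dirichlet: u(0) = u(4/3) = 0. Let V = H^1_0(0, 4/3); then v(0) = v(4/3) = 0, and [u' v]_0^4/3 = 0.
Weak formulation: find u (satisfying any essential BC) such that ∫_0^4/3 u'(x) v'(x) dx = ∫_0^4/3 f v dx for all v ∈ V.
Substituting f(x) = 4*sin(3*π*x), the right-hand side is ∫_0^4/3 (4*sin(3*π*x)) v dx.


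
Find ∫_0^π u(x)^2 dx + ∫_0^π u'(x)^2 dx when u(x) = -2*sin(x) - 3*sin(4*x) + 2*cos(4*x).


||u||_{H^1(0,π)}^2 = 272/15 + 229*π/2

u'(x) = -8*sin(4*x) - 2*cos(x) - 12*cos(4*x).
Expand u² and (u')² and integrate term by term on (0, π), using: for integers n ≥ 1, ∫_0^π sin²(nx) dx = ∫_0^π cos²(nx) dx = π/2; for n ≠ n', ∫_0^π sin(nx)sin(n'x) dx = ∫_0^π cos(nx)cos(n'x) dx = 0; and by product-to-sum, ∫_0^π sin(nx)cos(n'x) dx = ½∫_0^π [sin((n+n')x) + sin((n−n')x)] dx, which is 0 when n+n' is even and 2n/(n²−n'²) when n+n' is odd (it need not vanish on (0, π)).
  u² squared terms: (-3)²·∫sin(4x)² dx = 9·π/2 = 9*π/2;  (-2)²·∫sin(x)² dx = 4·π/2 = 2*π;  (2)²·∫cos(4x)² dx = 4·π/2 = 2*π.
  u² cross terms: 2·(-3)·(-2)·∫sin(4x)·sin(x) dx = 12·(0) = 0;  2·(-3)·(2)·∫sin(4x)·cos(4x) dx = -12·(0) = 0;  2·(-2)·(2)·∫sin(x)·cos(4x) dx = -8·(-2/15) = 16/15.
  So ∫_0^π u² dx = 9*π/2 + 2*π + 2*π + 0 + 0 + 16/15 = 16/15 + 17*π/2.
  (u')² squared terms: (-12)²·∫cos(4x)² dx = 144·π/2 = 72*π;  (-8)²·∫sin(4x)² dx = 64·π/2 = 32*π;  (-2)²·∫cos(x)² dx = 4·π/2 = 2*π.
  (u')² cross terms: 2·(-12)·(-8)·∫cos(4x)·sin(4x) dx = 192·(0) = 0;  2·(-12)·(-2)·∫cos(4x)·cos(x) dx = 48·(0) = 0;  2·(-8)·(-2)·∫sin(4x)·cos(x) dx = 32·(8/15) = 256/15.
  So ∫_0^π (u')² dx = 72*π + 32*π + 2*π + 0 + 0 + 256/15 = 256/15 + 106*π.
||u||_{H^1}^2 = (16/15 + 17*π/2) + (256/15 + 106*π) = 272/15 + 229*π/2.


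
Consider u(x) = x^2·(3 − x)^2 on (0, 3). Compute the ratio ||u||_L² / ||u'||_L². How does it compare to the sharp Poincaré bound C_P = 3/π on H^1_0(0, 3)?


||u||_L² / ||u'||_L² = sqrt(3)/2 < C_P = 3/π.

u(x) = x^2·(3 − x)^2, so u'(x) = 2*x*(x - 3)*(2*x - 3).
u(x) = x^2·(3 − x)^2 vanishes at x = 0 and x = 3, so u ∈ H^1_0(0, 3). Differentiate via the product rule and integrate the resulting polynomials term by term.
  ∫_0^3 u² dx = ∫_0^3 (x^8 - 12*x^7 + 54*x^6 - 108*x^5 + 81*x^4) dx. Term by term:
    ∫_0^3 x^8 dx = 2187;  ∫_0^3 -12*x^7 dx = -19683/2;  ∫_0^3 54*x^6 dx = 118098/7;
    ∫_0^3 -108*x^5 dx = -13122;  ∫_0^3 81*x^4 dx = 19683/5.
  Sum: 2187 − 19683/2 + 118098/7 − 13122 + 19683/5 = 2187/70.
  ∫_0^3 (u')² dx = ∫_0^3 (16*x^6 - 144*x^5 + 468*x^4 - 648*x^3 + 324*x^2) dx. Term by term:
    ∫_0^3 16*x^6 dx = 34992/7;  ∫_0^3 -144*x^5 dx = -17496;  ∫_0^3 468*x^4 dx = 113724/5;
    ∫_0^3 -648*x^3 dx = -13122;  ∫_0^3 324*x^2 dx = 2916.
  Sum: 34992/7 − 17496 + 113724/5 − 13122 + 2916 = 1458/35.
∫_0^3 u² dx = 2187/70, so ||u||_L² = 27*sqrt(210)/70.
∫_0^3 (u')² dx = 1458/35, so ||u'||_L² = 27*sqrt(70)/35.
Ratio ||u||_L² / ||u'||_L² = sqrt(3)/2.
Sharp Poincaré constant on H^1_0(0, 3) is C_P = L/π = 3/π, achieved by sin(π/3·x).
A polynomial bump cannot attain the sharp Poincaré constant (only the first sine eigenfunction does), so the ratio is strictly less than C_P, consistent with ||u||_L² ≤ C_P ||u'||_L².


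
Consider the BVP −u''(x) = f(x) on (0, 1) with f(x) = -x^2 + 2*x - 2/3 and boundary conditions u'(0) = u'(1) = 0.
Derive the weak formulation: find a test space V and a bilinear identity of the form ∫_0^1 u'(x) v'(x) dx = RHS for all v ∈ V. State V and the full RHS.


V = H^1(0, 1) (no boundary constraint on v; u is determined up to an additive constant); weak form: ∫_0^1 u'v' dx = ∫_0^1 (-x^2 + 2*x - 2/3) v dx for all v ∈ V.

Multiply both sides by a test function v and integrate from 0 to 1:
  ∫_0^1 −u''(x) v(x) dx = ∫_0^1 f(x) v(x) dx.
Integrate the LHS by parts once:
  ∫_0^1 −u'' v dx = −[u'(x) v(x)]_0^1 + ∫_0^1 u'(x) v'(x) dx.
Thus ∫_0^1 u'(x) v'(x) dx = ∫_0^1 f(x) v(x) dx + [u'(x) v(x)]_0^1.
Choose V so that boundary terms are either known or forced to vanish.
u has homogeneous Neumann: u'(0) = u'(1) = 0. So [u' v]_0^1 = 0·v(1) − 0·v(0) = 0 for any v; take V = H^1(0, 1).
Weak formulation: find u (satisfying any essential BC) such that ∫_0^1 u'(x) v'(x) dx = ∫_0^1 f v dx for all v ∈ V (homogeneous Neumann, so boundary terms vanish).
Substituting f(x) = -x^2 + 2*x - 2/3, the right-hand side is ∫_0^1 (-x^2 + 2*x - 2/3) v dx.
Compatibility check (pure Neumann): taking v ≡ 1 ∈ V gives 0 = ∫_0^1 f dx + (0) − (0), i.e. ∫_0^1 f dx must equal u'(0) − u'(1) = 0. Indeed ∫_0^1 (-x^2 + 2*x - 2/3) dx = 0, so the data are compatible. The solution is then unique only up to an additive constant (fix it e.g. by requiring ∫_0^1 u dx = 0).


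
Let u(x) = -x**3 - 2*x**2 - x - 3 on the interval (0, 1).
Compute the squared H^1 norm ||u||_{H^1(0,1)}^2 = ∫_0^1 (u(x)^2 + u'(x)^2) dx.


||u||_{H^1}^2 = 1721/42

The H^1 norm (squared) on an interval (0, L) is
  ||u||_{H^1}^2 = ∫_0^L u(x)^2 dx + ∫_0^L u'(x)^2 dx.
Compute u'(x) = -3*x**2 - 4*x - 1.
Then u(x)^2 = x**6 + 4*x**5 + 6*x**4 + 10*x**3 + 13*x**2 + 6*x + 9 and u'(x)^2 = 9*x**4 + 24*x**3 + 22*x**2 + 8*x + 1.
Integrate each monomial from 0 to 1 using ∫_0^1 c·x^n dx = c·1^(n+1)/(n+1):
  ∫_0^1 u(x)^2 dx = ∫_0^1 (x^6 + 4*x^5 + 6*x^4 + 10*x^3 + 13*x^2 + 6*x + 9) dx. Term by term:
    ∫_0^1 x^6 dx = 1/7;  ∫_0^1 4*x^5 dx = 2/3;  ∫_0^1 6*x^4 dx = 6/5;
    ∫_0^1 10*x^3 dx = 5/2;  ∫_0^1 13*x^2 dx = 13/3;  ∫_0^1 6*x dx = 3;
    ∫_0^1 9 dx = 9.
  Sum: 1/7 + 2/3 + 6/5 + 5/2 + 13/3 + 3 + 9 = 1459/70.
  ∫_0^1 u'(x)^2 dx = ∫_0^1 (9*x^4 + 24*x^3 + 22*x^2 + 8*x + 1) dx. Term by term:
    ∫_0^1 9*x^4 dx = 9/5;  ∫_0^1 24*x^3 dx = 6;  ∫_0^1 22*x^2 dx = 22/3;
    ∫_0^1 8*x dx = 4;  ∫_0^1 1 dx = 1.
  Sum: 9/5 + 6 + 22/3 + 4 + 1 = 302/15.
Adding: ||u||_{H^1}^2 = 1459/70 + 302/15 = 1721/42.


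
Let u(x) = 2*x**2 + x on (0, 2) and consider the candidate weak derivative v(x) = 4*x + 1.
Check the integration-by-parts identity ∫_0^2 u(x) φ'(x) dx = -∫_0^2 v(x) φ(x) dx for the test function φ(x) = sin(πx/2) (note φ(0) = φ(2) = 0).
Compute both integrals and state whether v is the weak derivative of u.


LHS = -20/π, RHS = -20/π. Yes, v = u' weakly.

u(x) = 2*x**2 + x, classical derivative u'(x) = 4*x + 1.
φ(x) = sin(πx/2), so φ'(x) = π*cos(π*x/2)/2.
Note φ(0) = φ(2) = 0, so the boundary term u·φ vanishes.
LHS = ∫_0^2 u(x) φ'(x) dx = ∫_0^2 (π*x^2*cos(π*x/2) + π*x*cos(π*x/2)/2) dx. Term by term:
  ∫_0^2 π*x^2*cos(π*x/2) dx = -16/π;  ∫_0^2 π*x*cos(π*x/2)/2 dx = -4/π.
Sum: -16/π − 4/π = -20/π.
So LHS = -20/π.
∫_0^2 v(x) φ(x) dx = ∫_0^2 (4*x*sin(π*x/2) + sin(π*x/2)) dx. Term by term:
  ∫_0^2 4*x*sin(π*x/2) dx = 16/π;  ∫_0^2 sin(π*x/2) dx = 4/π.
Sum: 16/π + 4/π = 20/π.
So RHS = -∫_0^2 v(x) φ(x) dx = -20/π.
LHS = RHS, so the identity holds for this test φ.
Moreover u is smooth here and v(x) = u'(x) = 4*x + 1 pointwise, so the identity holds for every test function. Hence v is the weak derivative of u.


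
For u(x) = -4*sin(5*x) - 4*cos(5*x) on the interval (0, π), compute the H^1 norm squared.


||u||_{H^1(0,π)}^2 = 416*π

u'(x) = 20*sin(5*x) - 20*cos(5*x).
Expand u² and (u')² and integrate term by term on (0, π), using: for integers n ≥ 1, ∫_0^π sin²(nx) dx = ∫_0^π cos²(nx) dx = π/2; for n ≠ n', ∫_0^π sin(nx)sin(n'x) dx = ∫_0^π cos(nx)cos(n'x) dx = 0; and by product-to-sum, ∫_0^π sin(nx)cos(n'x) dx = ½∫_0^π [sin((n+n')x) + sin((n−n')x)] dx, which is 0 when n+n' is even and 2n/(n²−n'²) when n+n' is odd (it need not vanish on (0, π)).
  u² squared terms: (-4)²·∫cos(5x)² dx = 16·π/2 = 8*π;  (-4)²·∫sin(5x)² dx = 16·π/2 = 8*π.
  u² cross terms: 2·(-4)·(-4)·∫cos(5x)·sin(5x) dx = 32·(0) = 0.
  So ∫_0^π u² dx = 8*π + 8*π + 0 = 16*π.
  (u')² squared terms: (-20)²·∫cos(5x)² dx = 400·π/2 = 200*π;  (20)²·∫sin(5x)² dx = 400·π/2 = 200*π.
  (u')² cross terms: 2·(-20)·(20)·∫cos(5x)·sin(5x) dx = -800·(0) = 0.
  So ∫_0^π (u')² dx = 200*π + 200*π + 0 = 400*π.
||u||_{H^1}^2 = (16*π) + (400*π) = 416*π.


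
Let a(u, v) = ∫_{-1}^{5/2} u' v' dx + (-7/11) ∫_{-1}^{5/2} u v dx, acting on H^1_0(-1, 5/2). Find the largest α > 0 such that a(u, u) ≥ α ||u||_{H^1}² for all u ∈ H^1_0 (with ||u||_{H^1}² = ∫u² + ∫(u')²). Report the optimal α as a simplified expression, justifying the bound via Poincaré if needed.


α = (-343 + 44*π^2)/(11*(4*π^2 + 49))

Coercivity of a(·,·) on H^1_0(-1, 5/2) means a(u, u) ≥ α ||u||_{H^1}² for every u ∈ H^1_0.
The interval has length L = 7/2, and Poincaré/coercivity depend only on L. Here a(u, u) = ∫(u')² + (-7/11)·∫u².
Here c = -7/11 < 0 with |c| < (π/L)² = 4*π^2/49, so coercivity still holds. The condition a(u,u) ≥ α||u||_{H^1}² reads (1−α)∫(u')² ≥ (α−c)∫u². Any admissible α is ≤ 1 (rapidly oscillating u have ∫u²/∫(u')² → 0), and α = 1 would force 0 ≥ (1−c)∫u², impossible since c < 1; so 1−α > 0. By the sharp Poincaré inequality on H^1_0 of an interval of length L, ∫(u')² ≥ (π/L)²∫u² with equality for the first sine mode sin(π(x−x₀)/L) (x₀ the left endpoint), so the inequality holds for all u iff (1−α)(π/L)² ≥ α − c, i.e. α ≤ ((π/L)² + c)/((π/L)² + 1) = (1 + c(L/π)²)/(1 + (L/π)²). (Direct route, valid since c ≤ 0: Poincaré gives c∫u² ≥ c(L/π)²∫(u')², so a(u,u) ≥ (1 + c(L/π)²)∫(u')², while ||u||_{H^1}² ≤ (1 + (L/π)²)∫(u')²; dividing yields the same α.) With (π/L)² = 4*π^2/49 and c = -7/11, the largest admissible constant is α = ((π/L)² + c)/((π/L)² + 1).
Simplifying, α = (-343 + 44*π^2)/(11*(4*π^2 + 49)).


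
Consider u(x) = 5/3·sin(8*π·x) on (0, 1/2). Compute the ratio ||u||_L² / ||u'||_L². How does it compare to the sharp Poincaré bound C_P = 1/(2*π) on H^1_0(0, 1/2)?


||u||_L² / ||u'||_L² = 1/(8*π) < C_P = 1/(2*π).

u(x) = 5/3·sin(8*π·x), so u'(x) = 40*π*cos(8*π*x)/3.
Writing u(x) = A·sin(kπx/L) with A = 5/3 and k = 4, use ∫_0^L sin²(kπx/L) dx = L/2 and ∫_0^L cos²(kπx/L) dx = L/2.
u² = 25/9·sin²(8*π·x) and (u')² = 1600*π^2/9·cos²(8*π·x), and each of sin², cos² integrates to L/2 = 1/4 over (0, 1/2).
∫_0^1/2 u² dx = 25/36, so ||u||_L² = 5/6.
∫_0^1/2 (u')² dx = 400*π^2/9, so ||u'||_L² = 20*π/3.
Ratio ||u||_L² / ||u'||_L² = 1/(8*π).
Sharp Poincaré constant on H^1_0(0, 1/2) is C_P = L/π = 1/(2*π), achieved by sin(2*π·x).
This is the k = 4 harmonic; the ratio L/(kπ) is strictly less than C_P = L/π, consistent with the sharp inequality ||u||_L² ≤ C_P ||u'||_L².


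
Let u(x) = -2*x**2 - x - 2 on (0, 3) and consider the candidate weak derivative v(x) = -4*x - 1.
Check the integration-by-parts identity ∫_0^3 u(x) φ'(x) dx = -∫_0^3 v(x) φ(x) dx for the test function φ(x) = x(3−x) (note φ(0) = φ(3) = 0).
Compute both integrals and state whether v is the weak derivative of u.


LHS = 63/2, RHS = 63/2. Yes, v = u' weakly.

u(x) = -2*x**2 - x - 2, classical derivative u'(x) = -4*x - 1.
φ(x) = x(3−x), so φ'(x) = 3 - 2*x.
Note φ(0) = φ(3) = 0, so the boundary term u·φ vanishes.
LHS = ∫_0^3 u(x) φ'(x) dx = ∫_0^3 (4*x^3 - 4*x^2 + x - 6) dx. Term by term:
  ∫_0^3 4*x^3 dx = 81;  ∫_0^3 -4*x^2 dx = -36;  ∫_0^3 x dx = 9/2;
  ∫_0^3 -6 dx = -18.
Sum: 81 − 36 + 9/2 − 18 = 63/2.
So LHS = 63/2.
∫_0^3 v(x) φ(x) dx = ∫_0^3 (4*x^3 - 11*x^2 - 3*x) dx. Term by term:
  ∫_0^3 4*x^3 dx = 81;  ∫_0^3 -11*x^2 dx = -99;  ∫_0^3 -3*x dx = -27/2.
Sum: 81 − 99 − 27/2 = -63/2.
So RHS = -∫_0^3 v(x) φ(x) dx = 63/2.
LHS = RHS, so the identity holds for this test φ.
Moreover u is smooth here and v(x) = u'(x) = -4*x - 1 pointwise, so the identity holds for every test function. Hence v is the weak derivative of u.


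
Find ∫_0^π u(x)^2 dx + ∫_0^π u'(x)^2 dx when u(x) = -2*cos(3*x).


||u||_{H^1(0,π)}^2 = 20*π

u'(x) = 6*sin(3*x).
Expand u² and (u')² and integrate term by term on (0, π), using: for integers n ≥ 1, ∫_0^π sin²(nx) dx = ∫_0^π cos²(nx) dx = π/2; for n ≠ n', ∫_0^π sin(nx)sin(n'x) dx = ∫_0^π cos(nx)cos(n'x) dx = 0; and by product-to-sum, ∫_0^π sin(nx)cos(n'x) dx = ½∫_0^π [sin((n+n')x) + sin((n−n')x)] dx, which is 0 when n+n' is even and 2n/(n²−n'²) when n+n' is odd (it need not vanish on (0, π)).
  u² squared terms: (-2)²·∫cos(3x)² dx = 4·π/2 = 2*π.
  So ∫_0^π u² dx = 2*π.
  (u')² squared terms: (6)²·∫sin(3x)² dx = 36·π/2 = 18*π.
  So ∫_0^π (u')² dx = 18*π.
||u||_{H^1}^2 = (2*π) + (18*π) = 20*π.


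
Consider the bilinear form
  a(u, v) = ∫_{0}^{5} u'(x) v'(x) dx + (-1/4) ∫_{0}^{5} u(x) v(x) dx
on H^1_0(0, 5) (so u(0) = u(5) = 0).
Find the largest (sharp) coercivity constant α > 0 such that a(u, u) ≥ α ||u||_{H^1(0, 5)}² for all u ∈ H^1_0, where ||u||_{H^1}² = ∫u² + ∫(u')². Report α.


α = (-25/4 + π^2)/(π^2 + 25)

Coercivity of a(·,·) on H^1_0(0, 5) means a(u, u) ≥ α ||u||_{H^1}² for every u ∈ H^1_0.
The interval has length L = 5, and Poincaré/coercivity depend only on L. Here a(u, u) = ∫(u')² + (-1/4)·∫u².
Here c = -1/4 < 0 with |c| < (π/L)² = π^2/25, so coercivity still holds. The condition a(u,u) ≥ α||u||_{H^1}² reads (1−α)∫(u')² ≥ (α−c)∫u². Any admissible α is ≤ 1 (rapidly oscillating u have ∫u²/∫(u')² → 0), and α = 1 would force 0 ≥ (1−c)∫u², impossible since c < 1; so 1−α > 0. By the sharp Poincaré inequality on H^1_0 of an interval of length L, ∫(u')² ≥ (π/L)²∫u² with equality for the first sine mode sin(π(x−x₀)/L) (x₀ the left endpoint), so the inequality holds for all u iff (1−α)(π/L)² ≥ α − c, i.e. α ≤ ((π/L)² + c)/((π/L)² + 1) = (1 + c(L/π)²)/(1 + (L/π)²). (Direct route, valid since c ≤ 0: Poincaré gives c∫u² ≥ c(L/π)²∫(u')², so a(u,u) ≥ (1 + c(L/π)²)∫(u')², while ||u||_{H^1}² ≤ (1 + (L/π)²)∫(u')²; dividing yields the same α.) With (π/L)² = π^2/25 and c = -1/4, the largest admissible constant is α = ((π/L)² + c)/((π/L)² + 1).
Simplifying, α = (-25/4 + π^2)/(π^2 + 25).


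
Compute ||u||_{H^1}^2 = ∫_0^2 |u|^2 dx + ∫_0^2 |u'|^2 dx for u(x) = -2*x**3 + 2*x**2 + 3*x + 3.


||u||_{H^1}^2 = 10256/105

The H^1 norm (squared) on an interval (0, L) is
  ||u||_{H^1}^2 = ∫_0^L u(x)^2 dx + ∫_0^L u'(x)^2 dx.
Compute u'(x) = -6*x**2 + 4*x + 3.
Then u(x)^2 = 4*x**6 - 8*x**5 - 8*x**4 + 21*x**2 + 18*x + 9 and u'(x)^2 = 36*x**4 - 48*x**3 - 20*x**2 + 24*x + 9.
Integrate each monomial from 0 to 2 using ∫_0^2 c·x^n dx = c·2^(n+1)/(n+1):
  ∫_0^2 u(x)^2 dx = ∫_0^2 (4*x^6 - 8*x^5 - 8*x^4 + 21*x^2 + 18*x + 9) dx. Term by term:
    ∫_0^2 4*x^6 dx = 512/7;  ∫_0^2 -8*x^5 dx = -256/3;  ∫_0^2 -8*x^4 dx = -256/5;
    ∫_0^2 21*x^2 dx = 56;  ∫_0^2 18*x dx = 36;  ∫_0^2 9 dx = 18.
  Sum: 512/7 − 256/3 − 256/5 + 56 + 36 + 18 = 4894/105.
  ∫_0^2 u'(x)^2 dx = ∫_0^2 (36*x^4 - 48*x^3 - 20*x^2 + 24*x + 9) dx. Term by term:
    ∫_0^2 36*x^4 dx = 1152/5;  ∫_0^2 -48*x^3 dx = -192;  ∫_0^2 -20*x^2 dx = -160/3;
    ∫_0^2 24*x dx = 48;  ∫_0^2 9 dx = 18.
  Sum: 1152/5 − 192 − 160/3 + 48 + 18 = 766/15.
Adding: ||u||_{H^1}^2 = 4894/105 + 766/15 = 10256/105.


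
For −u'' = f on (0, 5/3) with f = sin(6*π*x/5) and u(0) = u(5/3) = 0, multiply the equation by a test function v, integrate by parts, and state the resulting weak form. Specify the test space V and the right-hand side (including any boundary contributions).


V = H^1_0(0, 5/3) (so v(0) = v(5/3) = 0); weak form: ∫_0^5/3 u'v' dx = ∫_0^5/3 (sin(6*π*x/5)) v dx for all v ∈ V.

Multiply both sides by a test function v and integrate from 0 to 5/3:
  ∫_0^5/3 −u''(x) v(x) dx = ∫_0^5/3 f(x) v(x) dx.
Integrate the LHS by parts once:
  ∫_0^5/3 −u'' v dx = −[u'(x) v(x)]_0^5/3 + ∫_0^5/3 u'(x) v'(x) dx.
Thus ∫_0^5/3 u'(x) v'(x) dx = ∫_0^5/3 f(x) v(x) dx + [u'(x) v(x)]_0^5/3.
Choose V so that boundary terms are either known or forced to vanish.
u is Dirichlet: u(0) = u(5/3) = 0. Let V = H^1_0(0, 5/3); then v(0) = v(5/3) = 0, and [u' v]_0^5/3 = 0.
Weak formulation: find u (satisfying any essential BC) such that ∫_0^5/3 u'(x) v'(x) dx = ∫_0^5/3 f v dx for all v ∈ V.
Substituting f(x) = sin(6*π*x/5), the right-hand side is ∫_0^5/3 (sin(6*π*x/5)) v dx.


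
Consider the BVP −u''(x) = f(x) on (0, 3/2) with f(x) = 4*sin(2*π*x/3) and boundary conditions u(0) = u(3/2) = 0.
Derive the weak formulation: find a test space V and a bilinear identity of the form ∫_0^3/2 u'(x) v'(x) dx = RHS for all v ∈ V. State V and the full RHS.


V = H^1_0(0, 3/2) (so v(0) = v(3/2) = 0); weak form: ∫_0^3/2 u'v' dx = ∫_0^3/2 (4*sin(2*π*x/3)) v dx for all v ∈ V.

Multiply both sides by a test function v and integrate from 0 to 3/2:
  ∫_0^3/2 −u''(x) v(x) dx = ∫_0^3/2 f(x) v(x) dx.
Integrate the LHS by parts once:
  ∫_0^3/2 −u'' v dx = −[u'(x) v(x)]_0^3/2 + ∫_0^3/2 u'(x) v'(x) dx.
Thus ∫_0^3/2 u'(x) v'(x) dx = ∫_0^3/2 f(x) v(x) dx + [u'(x) v(x)]_0^3/2.
Choose V so that boundary terms are either known or forced to vanish.
u is Dirichlet: u(0) = u(3/2) = 0. Let V = H^1_0(0, 3/2); then v(0) = v(3/2) = 0, and [u' v]_0^3/2 = 0.
Weak formulation: find u (satisfying any essential BC) such that ∫_0^3/2 u'(x) v'(x) dx = ∫_0^3/2 f v dx for all v ∈ V.
Substituting f(x) = 4*sin(2*π*x/3), the right-hand side is ∫_0^3/2 (4*sin(2*π*x/3)) v dx.


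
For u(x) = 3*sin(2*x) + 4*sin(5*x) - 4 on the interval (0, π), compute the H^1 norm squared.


||u||_{H^1(0,π)}^2 = -64/5 + 493*π/2

u'(x) = 6*cos(2*x) + 20*cos(5*x).
Expand u² and (u')² and integrate term by term on (0, π), using: for integers n ≥ 1, ∫_0^π sin²(nx) dx = ∫_0^π cos²(nx) dx = π/2; for n ≠ n', ∫_0^π sin(nx)sin(n'x) dx = ∫_0^π cos(nx)cos(n'x) dx = 0; and by product-to-sum, ∫_0^π sin(nx)cos(n'x) dx = ½∫_0^π [sin((n+n')x) + sin((n−n')x)] dx, which is 0 when n+n' is even and 2n/(n²−n'²) when n+n' is odd (it need not vanish on (0, π)). For the constant mode: ∫_0^π 1 dx = π, ∫_0^π cos(nx) dx = 0, ∫_0^π sin(nx) dx = (1−(−1)^n)/n.
  u² squared terms: (-4)²·∫1 dx = 16·π = 16*π;  (3)²·∫sin(2x)² dx = 9·π/2 = 9*π/2;  (4)²·∫sin(5x)² dx = 16·π/2 = 8*π.
  u² cross terms: 2·(-4)·(3)·∫1·sin(2x) dx = -24·(0) = 0;  2·(-4)·(4)·∫1·sin(5x) dx = -32·(2/5) = -64/5;  2·(3)·(4)·∫sin(2x)·sin(5x) dx = 24·(0) = 0.
  So ∫_0^π u² dx = 16*π + 9*π/2 + 8*π + 0 − 64/5 + 0 = -64/5 + 57*π/2.
  (u')² squared terms: (6)²·∫cos(2x)² dx = 36·π/2 = 18*π;  (20)²·∫cos(5x)² dx = 400·π/2 = 200*π.
  (u')² cross terms: 2·(6)·(20)·∫cos(2x)·cos(5x) dx = 240·(0) = 0.
  So ∫_0^π (u')² dx = 18*π + 200*π + 0 = 218*π.
||u||_{H^1}^2 = (-64/5 + 57*π/2) + (218*π) = -64/5 + 493*π/2.


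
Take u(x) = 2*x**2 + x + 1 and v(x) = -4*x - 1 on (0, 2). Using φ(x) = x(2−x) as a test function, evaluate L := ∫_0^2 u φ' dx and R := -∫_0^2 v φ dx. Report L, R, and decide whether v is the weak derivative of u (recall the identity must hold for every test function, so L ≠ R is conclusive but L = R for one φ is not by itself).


LHS = -20/3, RHS = 20/3. No, v is not the weak derivative of u.

u(x) = 2*x**2 + x + 1, classical derivative u'(x) = 4*x + 1.
φ(x) = x(2−x), so φ'(x) = 2 - 2*x.
Note φ(0) = φ(2) = 0, so the boundary term u·φ vanishes.
LHS = ∫_0^2 u(x) φ'(x) dx = ∫_0^2 (-4*x^3 + 2*x^2 + 2) dx. Term by term:
  ∫_0^2 -4*x^3 dx = -16;  ∫_0^2 2*x^2 dx = 16/3;  ∫_0^2 2 dx = 4.
Sum: -16 + 16/3 + 4 = -20/3.
So LHS = -20/3.
∫_0^2 v(x) φ(x) dx = ∫_0^2 (4*x^3 - 7*x^2 - 2*x) dx. Term by term:
  ∫_0^2 4*x^3 dx = 16;  ∫_0^2 -7*x^2 dx = -56/3;  ∫_0^2 -2*x dx = -4.
Sum: 16 − 56/3 − 4 = -20/3.
So RHS = -∫_0^2 v(x) φ(x) dx = 20/3.
LHS − RHS = -40/3 ≠ 0, so the identity fails.
(For a valid weak derivative the identity must hold for EVERY test function, in particular this one. The failure shows v is NOT the weak derivative of u.)
Correct weak derivative would be u'(x) = 4*x + 1.


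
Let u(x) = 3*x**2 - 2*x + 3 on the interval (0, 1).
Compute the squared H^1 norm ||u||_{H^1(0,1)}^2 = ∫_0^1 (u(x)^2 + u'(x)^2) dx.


||u||_{H^1}^2 = 197/15

The H^1 norm (squared) on an interval (0, L) is
  ||u||_{H^1}^2 = ∫_0^L u(x)^2 dx + ∫_0^L u'(x)^2 dx.
Compute u'(x) = 6*x - 2.
Then u(x)^2 = 9*x**4 - 12*x**3 + 22*x**2 - 12*x + 9 and u'(x)^2 = 36*x**2 - 24*x + 4.
Integrate each monomial from 0 to 1 using ∫_0^1 c·x^n dx = c·1^(n+1)/(n+1):
  ∫_0^1 u(x)^2 dx = ∫_0^1 (9*x^4 - 12*x^3 + 22*x^2 - 12*x + 9) dx. Term by term:
    ∫_0^1 9*x^4 dx = 9/5;  ∫_0^1 -12*x^3 dx = -3;  ∫_0^1 22*x^2 dx = 22/3;
    ∫_0^1 -12*x dx = -6;  ∫_0^1 9 dx = 9.
  Sum: 9/5 − 3 + 22/3 − 6 + 9 = 137/15.
  ∫_0^1 u'(x)^2 dx = ∫_0^1 (36*x^2 - 24*x + 4) dx. Term by term:
    ∫_0^1 36*x^2 dx = 12;  ∫_0^1 -24*x dx = -12;  ∫_0^1 4 dx = 4.
  Sum: 12 − 12 + 4 = 4.
Adding: ||u||_{H^1}^2 = 137/15 + 4 = 197/15.


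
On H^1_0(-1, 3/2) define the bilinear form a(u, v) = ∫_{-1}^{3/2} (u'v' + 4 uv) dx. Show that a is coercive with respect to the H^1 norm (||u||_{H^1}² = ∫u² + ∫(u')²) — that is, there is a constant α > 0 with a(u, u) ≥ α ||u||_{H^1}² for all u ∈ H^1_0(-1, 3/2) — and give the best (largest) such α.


α = 1

Coercivity of a(·,·) on H^1_0(-1, 3/2) means a(u, u) ≥ α ||u||_{H^1}² for every u ∈ H^1_0.
The interval has length L = 5/2, and Poincaré/coercivity depend only on L. Here a(u, u) = ∫(u')² + (4)·∫u².
Here c = 4 ≥ 1, so a(u,u) = ∫(u')² + c∫u² ≥ ∫(u')² + ∫u² = ||u||_{H^1}², i.e. α = 1 works. No larger α is possible: a(u,u) ≥ α||u||_{H^1}² means (1−α)∫(u')² ≥ (α−c)∫u², and for the modes u_n = sin(nπ(x−x₀)/L) (x₀ the left endpoint) one has ∫u_n²/∫(u_n')² = (L/(nπ))² → 0, so a(u_n,u_n)/||u_n||_{H^1}² → 1. Hence the optimal constant is α = 1.
Therefore α = 1.


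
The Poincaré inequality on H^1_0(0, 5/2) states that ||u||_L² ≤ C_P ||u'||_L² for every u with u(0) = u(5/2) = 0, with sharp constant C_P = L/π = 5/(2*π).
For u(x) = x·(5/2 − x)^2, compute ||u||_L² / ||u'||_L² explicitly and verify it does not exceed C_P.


||u||_L² / ||u'||_L² = 5*sqrt(14)/28 < C_P = 5/(2*π).

u(x) = x·(5/2 − x)^2, so u'(x) = (2*x - 5)*(6*x - 5)/4.
u(x) = x·(5/2 − x)^2 vanishes at x = 0 and x = 5/2, so u ∈ H^1_0(0, 5/2). Differentiate via the product rule and integrate the resulting polynomials term by term.
  ∫_0^5/2 u² dx = ∫_0^5/2 (x^6 - 10*x^5 + 75*x^4/2 - 125*x^3/2 + 625*x^2/16) dx. Term by term:
    ∫_0^5/2 x^6 dx = 78125/896;  ∫_0^5/2 -10*x^5 dx = -78125/192;  ∫_0^5/2 75*x^4/2 dx = 46875/64;
    ∫_0^5/2 -125*x^3/2 dx = -78125/128;  ∫_0^5/2 625*x^2/16 dx = 78125/384.
  Sum: 78125/896 − 78125/192 + 46875/64 − 78125/128 + 78125/384 = 15625/2688.
  ∫_0^5/2 (u')² dx = ∫_0^5/2 (9*x^4 - 60*x^3 + 275*x^2/2 - 125*x + 625/16) dx. Term by term:
    ∫_0^5/2 9*x^4 dx = 5625/32;  ∫_0^5/2 -60*x^3 dx = -9375/16;  ∫_0^5/2 275*x^2/2 dx = 34375/48;
    ∫_0^5/2 -125*x dx = -3125/8;  ∫_0^5/2 625/16 dx = 3125/32.
  Sum: 5625/32 − 9375/16 + 34375/48 − 3125/8 + 3125/32 = 625/48.
∫_0^5/2 u² dx = 15625/2688, so ||u||_L² = 125*sqrt(42)/336.
∫_0^5/2 (u')² dx = 625/48, so ||u'||_L² = 25*sqrt(3)/12.
Ratio ||u||_L² / ||u'||_L² = 5*sqrt(14)/28.
Sharp Poincaré constant on H^1_0(0, 5/2) is C_P = L/π = 5/(2*π), achieved by sin(2*π/5·x).
A polynomial bump cannot attain the sharp Poincaré constant (only the first sine eigenfunction does), so the ratio is strictly less than C_P, consistent with ||u||_L² ≤ C_P ||u'||_L².


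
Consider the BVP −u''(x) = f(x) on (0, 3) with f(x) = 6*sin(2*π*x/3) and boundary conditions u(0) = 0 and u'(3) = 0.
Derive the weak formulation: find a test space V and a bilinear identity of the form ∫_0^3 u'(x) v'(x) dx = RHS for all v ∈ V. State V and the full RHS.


V = {v ∈ H^1(0, 3) : v(0) = 0} (test functions vanish at x = 0 where u is specified); weak form: ∫_0^3 u'v' dx = ∫_0^3 (6*sin(2*π*x/3)) v dx for all v ∈ V.

Multiply both sides by a test function v and integrate from 0 to 3:
  ∫_0^3 −u''(x) v(x) dx = ∫_0^3 f(x) v(x) dx.
Integrate the LHS by parts once:
  ∫_0^3 −u'' v dx = −[u'(x) v(x)]_0^3 + ∫_0^3 u'(x) v'(x) dx.
Thus ∫_0^3 u'(x) v'(x) dx = ∫_0^3 f(x) v(x) dx + [u'(x) v(x)]_0^3.
Choose V so that boundary terms are either known or forced to vanish.
Mixed BC: u(0) = 0 (Dirichlet) and u'(3) = 0 (Neumann). Define V = {v ∈ H^1(0, 3) : v(0) = 0}. Then [u' v]_0^3 = u'(3)·v(3) − u'(0)·0 = 0.
Weak formulation: find u (satisfying any essential BC) such that ∫_0^3 u'(x) v'(x) dx = ∫_0^3 f v dx for all v ∈ V (Dirichlet at 0 absorbed into V; the Neumann datum at x = 3 is zero, so no boundary term remains).
Substituting f(x) = 6*sin(2*π*x/3), the right-hand side is ∫_0^3 (6*sin(2*π*x/3)) v dx.


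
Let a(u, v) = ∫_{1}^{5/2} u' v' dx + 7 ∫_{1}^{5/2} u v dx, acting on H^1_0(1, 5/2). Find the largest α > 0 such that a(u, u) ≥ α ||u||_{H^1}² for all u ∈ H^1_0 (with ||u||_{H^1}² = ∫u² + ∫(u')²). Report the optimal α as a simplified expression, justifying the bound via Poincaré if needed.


α = 1

Coercivity of a(·,·) on H^1_0(1, 5/2) means a(u, u) ≥ α ||u||_{H^1}² for every u ∈ H^1_0.
The interval has length L = 3/2, and Poincaré/coercivity depend only on L. Here a(u, u) = ∫(u')² + (7)·∫u².
Here c = 7 ≥ 1, so a(u,u) = ∫(u')² + c∫u² ≥ ∫(u')² + ∫u² = ||u||_{H^1}², i.e. α = 1 works. No larger α is possible: a(u,u) ≥ α||u||_{H^1}² means (1−α)∫(u')² ≥ (α−c)∫u², and for the modes u_n = sin(nπ(x−x₀)/L) (x₀ the left endpoint) one has ∫u_n²/∫(u_n')² = (L/(nπ))² → 0, so a(u_n,u_n)/||u_n||_{H^1}² → 1. Hence the optimal constant is α = 1.
Therefore α = 1.


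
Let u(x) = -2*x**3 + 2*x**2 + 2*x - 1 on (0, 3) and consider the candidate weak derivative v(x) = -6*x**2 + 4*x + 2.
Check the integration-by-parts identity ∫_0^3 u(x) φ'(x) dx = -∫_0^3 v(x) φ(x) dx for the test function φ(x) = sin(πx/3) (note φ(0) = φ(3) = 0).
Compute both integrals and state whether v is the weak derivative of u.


LHS = -648/π^3 + 114/π, RHS = -648/π^3 + 114/π. Yes, v = u' weakly.

u(x) = -2*x**3 + 2*x**2 + 2*x - 1, classical derivative u'(x) = -6*x**2 + 4*x + 2.
φ(x) = sin(πx/3), so φ'(x) = π*cos(π*x/3)/3.
Note φ(0) = φ(3) = 0, so the boundary term u·φ vanishes.
LHS = ∫_0^3 u(x) φ'(x) dx = ∫_0^3 (-2*π*x^3*cos(π*x/3)/3 + 2*π*x^2*cos(π*x/3)/3 + 2*π*x*cos(π*x/3)/3 - π*cos(π*x/3)/3) dx. Term by term:
  ∫_0^3 -π*cos(π*x/3)/3 dx = 0;  ∫_0^3 -2*π*x^3*cos(π*x/3)/3 dx = -648/π^3 + 162/π;  ∫_0^3 2*π*x*cos(π*x/3)/3 dx = -12/π;
  ∫_0^3 2*π*x^2*cos(π*x/3)/3 dx = -36/π.
Sum: 0 + -648/π^3 + 162/π − 12/π − 36/π = -648/π^3 + 114/π.
So LHS = -648/π^3 + 114/π.
∫_0^3 v(x) φ(x) dx = ∫_0^3 (-6*x^2*sin(π*x/3) + 4*x*sin(π*x/3) + 2*sin(π*x/3)) dx. Term by term:
  ∫_0^3 2*sin(π*x/3) dx = 12/π;  ∫_0^3 -6*x^2*sin(π*x/3) dx = -162/π + 648/π^3;  ∫_0^3 4*x*sin(π*x/3) dx = 36/π.
Sum: 12/π + -162/π + 648/π^3 + 36/π = -114/π + 648/π^3.
So RHS = -∫_0^3 v(x) φ(x) dx = -648/π^3 + 114/π.
LHS = RHS, so the identity holds for this test φ.
Moreover u is smooth here and v(x) = u'(x) = -6*x**2 + 4*x + 2 pointwise, so the identity holds for every test function. Hence v is the weak derivative of u.
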